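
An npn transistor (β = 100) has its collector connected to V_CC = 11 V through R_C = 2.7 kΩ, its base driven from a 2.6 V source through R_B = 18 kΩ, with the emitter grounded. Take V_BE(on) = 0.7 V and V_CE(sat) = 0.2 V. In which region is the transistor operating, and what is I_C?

saturation; I_C ≈ 4 mA

Assume active: I_B = (2.6 − 0.7)/18 = 0.106 mA, giving I_C = β·I_B = 10.6 mA.
But then V_CE = 11 − 10.6×2.7 = -17.5 V < V_CE(sat) = 0.2 V — impossible in the active region.
So the transistor is saturated. With V_CE = 0.2 V, I_C = (V_CC − 0.2)/R_C = 10.8/2.7 = 4 mA.
Check: β·I_B = 10.6 mA > I_C = 4 mA, confirming saturation.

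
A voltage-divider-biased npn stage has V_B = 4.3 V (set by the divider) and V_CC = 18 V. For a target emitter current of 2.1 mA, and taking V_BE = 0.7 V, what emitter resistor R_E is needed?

V_E = V_B − V_BE = 4.3 − 0.7 = 3.6 V.
R_E = V_E / I_E = 3.6 / 2.1 = 1.71 kΩ.

R_E ≈ 1.7 kΩ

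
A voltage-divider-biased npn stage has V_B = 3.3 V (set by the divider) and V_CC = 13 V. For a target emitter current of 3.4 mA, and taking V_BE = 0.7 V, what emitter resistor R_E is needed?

R_E ≈ 0.76 kΩ

V_E = V_B − V_BE = 3.3 − 0.7 = 2.6 V.
R_E = V_E / I_E = 2.6 / 3.4 = 0.765 kΩ.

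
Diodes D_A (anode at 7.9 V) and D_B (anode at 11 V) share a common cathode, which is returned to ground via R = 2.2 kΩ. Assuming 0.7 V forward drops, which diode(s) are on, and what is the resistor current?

Only D_B conducts; I_R ≈ 4.7 mA

Assume both conduct. Then node N would need to be at both 7.9−0.7 = 7.2 V and 11−0.7 = 10.3 V, which is impossible.
Assume only D_B conducts: V_N = 11 − 0.7 = 10.3 V, so I_R = 10.3/2.2 = 4.68 mA.
Check D_A: its anode-to-cathode voltage is 7.9 − 10.3 = -2.4 V < 0.7 V, so it is off. The assumption is consistent.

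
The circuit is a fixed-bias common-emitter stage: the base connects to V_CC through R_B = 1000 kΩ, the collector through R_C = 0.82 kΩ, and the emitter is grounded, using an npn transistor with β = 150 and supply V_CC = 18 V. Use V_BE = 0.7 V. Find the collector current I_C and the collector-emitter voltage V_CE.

Base loop: V_CC = I_B·R_B + V_BE, so I_B = (18 − 0.7)/1000 kΩ = 0.0173 mA.
In the active region I_C = β·I_B = 150 × 0.0173 = 2.59 mA.
Collector loop: V_CE = V_CC − I_C·R_C = 18 − 2.59×0.82 = 15.9 V.
Since V_CE = 15.9 V > V_CE(sat) ≈ 0.2 V, the transistor is in the active region as assumed.

I_C ≈ 2.6 mA, V_CE ≈ 16 V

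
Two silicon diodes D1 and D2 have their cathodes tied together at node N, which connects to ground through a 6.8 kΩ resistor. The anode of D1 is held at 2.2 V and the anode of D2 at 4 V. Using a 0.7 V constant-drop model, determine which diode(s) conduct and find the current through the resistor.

Only D2 conducts; I_R ≈ 0.49 mA

Assume both conduct. Then node N would need to be at both 2.2−0.7 = 1.5 V and 4−0.7 = 3.3 V, which is impossible.
Assume only D2 conducts: V_N = 4 − 0.7 = 3.3 V, so I_R = 3.3/6.8 = 0.485 mA.
Check D1: its anode-to-cathode voltage is 2.2 − 3.3 = -1.1 V < 0.7 V, so it is off. The assumption is consistent.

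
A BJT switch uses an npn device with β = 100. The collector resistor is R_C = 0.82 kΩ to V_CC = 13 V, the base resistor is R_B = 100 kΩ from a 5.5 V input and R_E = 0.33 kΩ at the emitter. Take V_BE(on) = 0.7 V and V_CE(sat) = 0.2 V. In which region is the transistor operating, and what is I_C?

Assume active. Base-emitter loop: I_B = (V_BB − V_BE)/(R_B + (β+1)R_E) = (5.5 − 0.7)/(100 + 101×0.33) = 0.036 mA.
I_C = β·I_B = 100×0.036 = 3.6 mA.
V_CE = V_CC − I_C·R_C − I_E·R_E = 13 − 3.6×0.82 − 3.64×0.33 = 8.85 V > V_CE(sat), so the active-region assumption holds.

active; I_C ≈ 3.6 mA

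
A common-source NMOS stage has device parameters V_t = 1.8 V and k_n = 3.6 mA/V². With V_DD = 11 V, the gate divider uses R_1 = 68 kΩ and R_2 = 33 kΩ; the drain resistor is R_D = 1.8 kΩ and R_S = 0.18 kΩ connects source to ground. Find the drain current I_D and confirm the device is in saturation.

V_G = V_DD·R_2/(R_1+R_2) = 11×33/101 = 3.59 V.
Assume saturation: I_D = (k_n/2)(V_GS − V_t)² with V_GS = V_G − I_D·R_S = 3.59 − 0.18·I_D.
Substituting gives 0.0583·I_D² − 2.16·I_D + 5.79 = 0, with roots I_D = 2.91 or 34.2 mA.
The root I_D = 34.2 mA gives V_GS = -2.56 V ≤ V_t, so take I_D = 2.91 mA.
Then V_GS = 3.07 V and V_DS = V_DD − I_D(R_D+R_S) = 11 − 2.91×1.98 = 5.24 V.
Saturation requires V_DS ≥ V_GS − V_t = 1.27 V; 5.24 ≥ 1.27 ✓.

I_D ≈ 2.9 mA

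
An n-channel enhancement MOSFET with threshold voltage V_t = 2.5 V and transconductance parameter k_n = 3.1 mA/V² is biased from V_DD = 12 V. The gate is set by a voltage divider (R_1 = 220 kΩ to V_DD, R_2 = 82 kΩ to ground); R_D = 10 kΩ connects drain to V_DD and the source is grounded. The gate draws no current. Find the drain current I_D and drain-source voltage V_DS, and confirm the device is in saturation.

I_D ≈ 0.89 mA, V_DS ≈ 3.1 V

V_G = V_DD·R_2/(R_1+R_2) = 12×82/302 = 3.26 V. With the source grounded, V_GS = V_G = 3.26 V.
Assume saturation: I_D = (k_n/2)(V_GS − V_t)² = (3.1/2)×(3.26 − 2.5)² = 1.55×0.758² = 0.891 mA.
V_DS = V_DD − I_D·R_D = 12 − 0.891×10 = 3.09 V.
Saturation requires V_DS ≥ V_GS − V_t = 0.758 V; 3.09 ≥ 0.758 ✓.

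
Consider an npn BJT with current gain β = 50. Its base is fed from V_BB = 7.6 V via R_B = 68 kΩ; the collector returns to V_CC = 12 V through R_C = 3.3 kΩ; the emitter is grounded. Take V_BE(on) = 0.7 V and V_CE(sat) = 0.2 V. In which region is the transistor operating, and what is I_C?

saturation; I_C ≈ 3.6 mA

Assume active: I_B = (7.6 − 0.7)/68 = 0.101 mA, giving I_C = β·I_B = 5.07 mA.
But then V_CE = 12 − 5.07×3.3 = -4.74 V < V_CE(sat) = 0.2 V — impossible in the active region.
So the transistor is saturated. With V_CE = 0.2 V, I_C = (V_CC − 0.2)/R_C = 11.8/3.3 = 3.58 mA.
Check: β·I_B = 5.07 mA > I_C = 3.58 mA, confirming saturation.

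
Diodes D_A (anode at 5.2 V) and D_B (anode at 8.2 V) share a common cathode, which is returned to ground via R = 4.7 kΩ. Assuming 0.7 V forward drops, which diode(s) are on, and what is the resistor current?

Assume both conduct. Then node N would need to be at both 5.2−0.7 = 4.5 V and 8.2−0.7 = 7.5 V, which is impossible.
Assume only D_B conducts: V_N = 8.2 − 0.7 = 7.5 V, so I_R = 7.5/4.7 = 1.6 mA.
Check D_A: its anode-to-cathode voltage is 5.2 − 7.5 = -2.3 V < 0.7 V, so it is off. The assumption is consistent.

Only D_B conducts; I_R ≈ 1.6 mA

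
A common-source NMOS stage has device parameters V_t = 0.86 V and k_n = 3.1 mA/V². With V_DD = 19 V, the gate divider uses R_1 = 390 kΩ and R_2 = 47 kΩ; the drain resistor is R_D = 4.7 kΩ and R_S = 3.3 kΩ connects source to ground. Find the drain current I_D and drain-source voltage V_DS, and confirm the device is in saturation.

I_D ≈ 0.24 mA, V_DS ≈ 17 V

V_G = V_DD·R_2/(R_1+R_2) = 19×47/437 = 2.04 V.
Assume saturation: I_D = (k_n/2)(V_GS − V_t)² with V_GS = V_G − I_D·R_S = 2.04 − 3.3·I_D.
Substituting gives 16.9·I_D² − 13.1·I_D + 2.17 = 0, with roots I_D = 0.24 or 0.537 mA.
The root I_D = 0.537 mA gives V_GS = 0.271 V ≤ V_t, so take I_D = 0.24 mA.
Then V_GS = 1.25 V and V_DS = V_DD − I_D(R_D+R_S) = 19 − 0.24×8 = 17.1 V.
Saturation requires V_DS ≥ V_GS − V_t = 0.393 V; 17.1 ≥ 0.393 ✓.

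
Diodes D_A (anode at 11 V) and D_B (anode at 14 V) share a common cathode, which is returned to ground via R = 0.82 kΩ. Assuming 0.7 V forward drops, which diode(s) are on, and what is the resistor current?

Assume both conduct. Then node N would need to be at both 11−0.7 = 10.3 V and 14−0.7 = 13.3 V, which is impossible.
Assume only D_B conducts: V_N = 14 − 0.7 = 13.3 V, so I_R = 13.3/0.82 = 16.2 mA.
Check D_A: its anode-to-cathode voltage is 11 − 13.3 = -2.3 V < 0.7 V, so it is off. The assumption is consistent.

Only D_B conducts; I_R ≈ 16 mA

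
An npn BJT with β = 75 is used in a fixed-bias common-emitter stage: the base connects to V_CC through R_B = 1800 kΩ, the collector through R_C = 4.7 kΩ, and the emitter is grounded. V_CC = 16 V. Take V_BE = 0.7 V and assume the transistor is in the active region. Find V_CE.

V_CE ≈ 13 V

Base loop: V_CC = I_B·R_B + V_BE, so I_B = (16 − 0.7)/1800 kΩ = 0.0085 mA.
In the active region I_C = β·I_B = 75 × 0.0085 = 0.638 mA.
Collector loop: V_CE = V_CC − I_C·R_C = 16 − 0.638×4.7 = 13 V.
Since V_CE = 13 V > V_CE(sat) ≈ 0.2 V, the transistor is in the active region as assumed.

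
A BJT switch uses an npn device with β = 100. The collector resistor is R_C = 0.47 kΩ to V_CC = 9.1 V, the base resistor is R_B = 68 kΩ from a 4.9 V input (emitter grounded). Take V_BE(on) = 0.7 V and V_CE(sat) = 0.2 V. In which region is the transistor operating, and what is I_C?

Assume active. Base-emitter loop: I_B = (V_BB − V_BE)/R_B = (4.9 − 0.7)/68 = 0.0618 mA.
I_C = β·I_B = 100×0.0618 = 6.18 mA.
V_CE = V_CC − I_C·R_C = 9.1 − 6.18×0.47 = 6.2 V > V_CE(sat), so the active-region assumption holds.

active; I_C ≈ 6.2 mA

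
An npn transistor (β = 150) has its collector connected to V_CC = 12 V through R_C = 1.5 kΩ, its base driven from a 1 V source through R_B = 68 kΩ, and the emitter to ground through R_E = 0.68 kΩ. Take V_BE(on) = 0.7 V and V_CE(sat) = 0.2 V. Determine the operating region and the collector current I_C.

active; I_C ≈ 0.26 mA

Assume active. Base-emitter loop: I_B = (V_BB − V_BE)/(R_B + (β+1)R_E) = (1 − 0.7)/(68 + 151×0.68) = 0.00176 mA.
I_C = β·I_B = 150×0.00176 = 0.264 mA.
V_CE = V_CC − I_C·R_C − I_E·R_E = 12 − 0.264×1.5 − 0.265×0.68 = 11.4 V > V_CE(sat), so the active-region assumption holds.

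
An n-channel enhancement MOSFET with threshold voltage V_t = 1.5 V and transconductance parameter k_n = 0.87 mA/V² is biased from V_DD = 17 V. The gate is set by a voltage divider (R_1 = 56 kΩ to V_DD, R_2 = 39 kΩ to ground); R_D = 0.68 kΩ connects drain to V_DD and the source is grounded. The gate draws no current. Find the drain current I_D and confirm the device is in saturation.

I_D ≈ 13 mA

V_G = V_DD·R_2/(R_1+R_2) = 17×39/95 = 6.98 V. With the source grounded, V_GS = V_G = 6.98 V.
Assume saturation: I_D = (k_n/2)(V_GS − V_t)² = (0.87/2)×(6.98 − 1.5)² = 0.435×5.48² = 13.1 mA.
V_DS = V_DD − I_D·R_D = 17 − 13.1×0.68 = 8.12 V.
Saturation requires V_DS ≥ V_GS − V_t = 5.48 V; 8.12 ≥ 5.48 ✓.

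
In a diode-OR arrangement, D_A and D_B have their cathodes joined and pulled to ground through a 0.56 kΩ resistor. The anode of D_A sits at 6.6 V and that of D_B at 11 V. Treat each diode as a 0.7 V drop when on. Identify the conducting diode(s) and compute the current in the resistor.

Only D_B conducts; I_R ≈ 18 mA

Assume both conduct. Then node N would need to be at both 6.6−0.7 = 5.9 V and 11−0.7 = 10.3 V, which is impossible.
Assume only D_B conducts: V_N = 11 − 0.7 = 10.3 V, so I_R = 10.3/0.56 = 18.4 mA.
Check D_A: its anode-to-cathode voltage is 6.6 − 10.3 = -3.7 V < 0.7 V, so it is off. The assumption is consistent.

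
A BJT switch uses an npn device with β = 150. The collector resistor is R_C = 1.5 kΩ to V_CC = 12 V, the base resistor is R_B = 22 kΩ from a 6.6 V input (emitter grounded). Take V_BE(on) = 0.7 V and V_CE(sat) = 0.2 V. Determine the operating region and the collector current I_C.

saturation; I_C ≈ 7.9 mA

Assume active: I_B = (6.6 − 0.7)/22 = 0.268 mA, giving I_C = β·I_B = 40.2 mA.
But then V_CE = 12 − 40.2×1.5 = -48.3 V < V_CE(sat) = 0.2 V — impossible in the active region.
So the transistor is saturated. With V_CE = 0.2 V, I_C = (V_CC − 0.2)/R_C = 11.8/1.5 = 7.87 mA.
Check: β·I_B = 40.2 mA > I_C = 7.87 mA, confirming saturation.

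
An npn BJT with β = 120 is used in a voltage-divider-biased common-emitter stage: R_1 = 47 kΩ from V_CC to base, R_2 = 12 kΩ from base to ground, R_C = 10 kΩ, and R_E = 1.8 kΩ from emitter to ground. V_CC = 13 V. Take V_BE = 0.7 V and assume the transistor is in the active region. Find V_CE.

V_CE ≈ 0.88 V

Thevenize the base divider: V_Th = V_CC·R_2/(R_1+R_2) = 13×12/59 = 2.64 V, R_Th = R_1‖R_2 = 9.56 kΩ.
Base-emitter loop: V_Th = I_B·R_Th + V_BE + (β+1)I_B·R_E, so I_B = (2.64 − 0.7) / (9.56 + 121×1.8) = 0.00855 mA.
I_C = β·I_B = 120×0.00855 = 1.03 mA, and I_E = (β+1)I_B = 1.03 mA.
V_CE = V_CC − I_C·R_C − I_E·R_E = 13 − 1.03×10 − 1.03×1.8 = 0.877 V.
V_CE = 0.877 V > 0.2 V confirms active-region operation.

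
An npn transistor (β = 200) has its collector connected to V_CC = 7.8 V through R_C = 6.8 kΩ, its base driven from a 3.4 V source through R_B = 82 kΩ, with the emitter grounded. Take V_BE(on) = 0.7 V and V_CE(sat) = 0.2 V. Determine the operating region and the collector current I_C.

Assume active: I_B = (3.4 − 0.7)/82 = 0.0329 mA, giving I_C = β·I_B = 6.59 mA.
But then V_CE = 7.8 − 6.59×6.8 = -37 V < V_CE(sat) = 0.2 V — impossible in the active region.
So the transistor is saturated. With V_CE = 0.2 V, I_C = (V_CC − 0.2)/R_C = 7.6/6.8 = 1.12 mA.
Check: β·I_B = 6.59 mA > I_C = 1.12 mA, confirming saturation.

saturation; I_C ≈ 1.1 mA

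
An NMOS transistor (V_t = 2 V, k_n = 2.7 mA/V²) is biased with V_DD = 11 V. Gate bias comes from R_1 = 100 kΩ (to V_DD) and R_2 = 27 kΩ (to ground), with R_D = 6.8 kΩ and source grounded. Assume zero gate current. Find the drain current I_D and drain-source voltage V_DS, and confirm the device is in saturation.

V_G = V_DD·R_2/(R_1+R_2) = 11×27/127 = 2.34 V. With the source grounded, V_GS = V_G = 2.34 V.
Assume saturation: I_D = (k_n/2)(V_GS − V_t)² = (2.7/2)×(2.34 − 2)² = 1.35×0.339² = 0.155 mA.
V_DS = V_DD − I_D·R_D = 11 − 0.155×6.8 = 9.95 V.
Saturation requires V_DS ≥ V_GS − V_t = 0.339 V; 9.95 ≥ 0.339 ✓.

I_D ≈ 0.15 mA, V_DS ≈ 9.9 V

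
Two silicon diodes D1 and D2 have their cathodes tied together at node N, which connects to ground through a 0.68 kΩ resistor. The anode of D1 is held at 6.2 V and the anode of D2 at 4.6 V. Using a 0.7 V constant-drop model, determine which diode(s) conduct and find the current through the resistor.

Assume both conduct. Then node N would need to be at both 6.2−0.7 = 5.5 V and 4.6−0.7 = 3.9 V, which is impossible.
Assume only D1 conducts: V_N = 6.2 − 0.7 = 5.5 V, so I_R = 5.5/0.68 = 8.09 mA.
Check D2: its anode-to-cathode voltage is 4.6 − 5.5 = -0.9 V < 0.7 V, so it is off. The assumption is consistent.

Only D1 conducts; I_R ≈ 8.1 mA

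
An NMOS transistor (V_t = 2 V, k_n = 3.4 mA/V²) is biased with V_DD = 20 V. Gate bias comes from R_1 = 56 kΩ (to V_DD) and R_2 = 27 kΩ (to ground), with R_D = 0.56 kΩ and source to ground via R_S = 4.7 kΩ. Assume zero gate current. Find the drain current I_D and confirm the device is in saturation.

I_D ≈ 0.81 mA

V_G = V_DD·R_2/(R_1+R_2) = 20×27/83 = 6.51 V.
Assume saturation: I_D = (k_n/2)(V_GS − V_t)² with V_GS = V_G − I_D·R_S = 6.51 − 4.7·I_D.
Substituting gives 37.6·I_D² − 73·I_D + 34.5 = 0, with roots I_D = 0.812 or 1.13 mA.
The root I_D = 1.13 mA gives V_GS = 1.18 V ≤ V_t, so take I_D = 0.812 mA.
Then V_GS = 2.69 V and V_DS = V_DD − I_D(R_D+R_S) = 20 − 0.812×5.26 = 15.7 V.
Saturation requires V_DS ≥ V_GS − V_t = 0.691 V; 15.7 ≥ 0.691 ✓.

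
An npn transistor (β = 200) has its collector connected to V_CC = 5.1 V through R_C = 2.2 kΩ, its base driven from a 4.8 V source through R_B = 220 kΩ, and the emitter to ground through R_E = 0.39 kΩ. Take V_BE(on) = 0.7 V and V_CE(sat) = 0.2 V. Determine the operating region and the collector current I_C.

saturation; I_C ≈ 1.9 mA

Assume active: I_B = (4.8 − 0.7)/(220 + 201×0.39) = 0.0137 mA, I_C = β·I_B = 2.75 mA.
Then V_CE = 5.1 − 2.75×2.2 − 2.76×0.39 = -2.02 V < 0.2 V — the active assumption fails.
Re-solve with V_CE = 0.2 V. KCL at the emitter: V_E/R_E = (V_BB−0.7−V_E)/R_B + (V_CC−0.2−V_E)/R_C, giving V_E = 0.743 V.
I_C = (V_CC − 0.2 − V_E)/R_C = (4.9 − 0.743)/2.2 = 1.89 mA.
Check: I_B = (4.1 − 0.743)/220 = 0.0153 mA, and β·I_B = 3.05 mA > I_C, confirming saturation.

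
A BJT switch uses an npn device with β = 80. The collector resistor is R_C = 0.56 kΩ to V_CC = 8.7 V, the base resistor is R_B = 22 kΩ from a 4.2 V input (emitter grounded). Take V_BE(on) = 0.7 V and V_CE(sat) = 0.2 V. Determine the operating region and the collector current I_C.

Assume active. Base-emitter loop: I_B = (V_BB − V_BE)/R_B = (4.2 − 0.7)/22 = 0.159 mA.
I_C = β·I_B = 80×0.159 = 12.7 mA.
V_CE = V_CC − I_C·R_C = 8.7 − 12.7×0.56 = 1.57 V > V_CE(sat), so the active-region assumption holds.

active; I_C ≈ 13 mA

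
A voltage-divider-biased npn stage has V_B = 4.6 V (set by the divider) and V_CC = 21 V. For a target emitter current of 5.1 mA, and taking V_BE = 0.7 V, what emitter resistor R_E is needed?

R_E ≈ 0.76 kΩ

V_E = V_B − V_BE = 4.6 − 0.7 = 3.9 V.
R_E = V_E / I_E = 3.9 / 5.1 = 0.765 kΩ.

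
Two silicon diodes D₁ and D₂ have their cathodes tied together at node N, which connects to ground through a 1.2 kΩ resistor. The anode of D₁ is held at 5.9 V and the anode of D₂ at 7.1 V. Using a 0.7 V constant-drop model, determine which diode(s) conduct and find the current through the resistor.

Assume both conduct. Then node N would need to be at both 5.9−0.7 = 5.2 V and 7.1−0.7 = 6.4 V, which is impossible.
Assume only D₂ conducts: V_N = 7.1 − 0.7 = 6.4 V, so I_R = 6.4/1.2 = 5.33 mA.
Check D₁: its anode-to-cathode voltage is 5.9 − 6.4 = -0.5 V < 0.7 V, so it is off. The assumption is consistent.

Only D₂ conducts; I_R ≈ 5.3 mA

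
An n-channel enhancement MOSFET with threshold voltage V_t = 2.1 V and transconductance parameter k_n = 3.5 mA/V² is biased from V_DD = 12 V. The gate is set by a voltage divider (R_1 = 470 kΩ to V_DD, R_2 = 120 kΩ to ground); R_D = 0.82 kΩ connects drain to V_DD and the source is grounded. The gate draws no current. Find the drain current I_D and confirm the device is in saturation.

I_D ≈ 0.2 mA

V_G = V_DD·R_2/(R_1+R_2) = 12×120/590 = 2.44 V. With the source grounded, V_GS = V_G = 2.44 V.
Assume saturation: I_D = (k_n/2)(V_GS − V_t)² = (3.5/2)×(2.44 − 2.1)² = 1.75×0.341² = 0.203 mA.
V_DS = V_DD − I_D·R_D = 12 − 0.203×0.82 = 11.8 V.
Saturation requires V_DS ≥ V_GS − V_t = 0.341 V; 11.8 ≥ 0.341 ✓.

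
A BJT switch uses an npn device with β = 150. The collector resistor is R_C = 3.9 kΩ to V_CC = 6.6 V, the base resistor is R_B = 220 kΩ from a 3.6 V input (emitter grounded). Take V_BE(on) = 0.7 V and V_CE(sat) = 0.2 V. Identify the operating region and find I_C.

saturation; I_C ≈ 1.6 mA

Assume active: I_B = (3.6 − 0.7)/220 = 0.0132 mA, giving I_C = β·I_B = 1.98 mA.
But then V_CE = 6.6 − 1.98×3.9 = -1.11 V < V_CE(sat) = 0.2 V — impossible in the active region.
So the transistor is saturated. With V_CE = 0.2 V, I_C = (V_CC − 0.2)/R_C = 6.4/3.9 = 1.64 mA.
Check: β·I_B = 1.98 mA > I_C = 1.64 mA, confirming saturation.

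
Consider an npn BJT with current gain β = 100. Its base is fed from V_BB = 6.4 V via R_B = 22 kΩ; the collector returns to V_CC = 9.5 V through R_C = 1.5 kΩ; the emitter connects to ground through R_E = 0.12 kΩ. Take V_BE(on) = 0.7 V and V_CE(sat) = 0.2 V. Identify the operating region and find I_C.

saturation; I_C ≈ 5.7 mA

Assume active: I_B = (6.4 − 0.7)/(22 + 101×0.12) = 0.167 mA, I_C = β·I_B = 16.7 mA.
Then V_CE = 9.5 − 16.7×1.5 − 16.9×0.12 = -17.6 V < 0.2 V — the active assumption fails.
Re-solve with V_CE = 0.2 V. KCL at the emitter: V_E/R_E = (V_BB−0.7−V_E)/R_B + (V_CC−0.2−V_E)/R_C, giving V_E = 0.714 V.
I_C = (V_CC − 0.2 − V_E)/R_C = (9.3 − 0.714)/1.5 = 5.72 mA.
Check: I_B = (5.7 − 0.714)/22 = 0.227 mA, and β·I_B = 22.7 mA > I_C, confirming saturation.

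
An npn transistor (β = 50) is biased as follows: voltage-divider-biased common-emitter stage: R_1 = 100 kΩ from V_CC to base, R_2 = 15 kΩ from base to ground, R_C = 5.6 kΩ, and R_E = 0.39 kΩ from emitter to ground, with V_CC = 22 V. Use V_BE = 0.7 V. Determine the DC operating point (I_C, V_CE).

Thevenize the base divider: V_Th = V_CC·R_2/(R_1+R_2) = 22×15/115 = 2.87 V, R_Th = R_1‖R_2 = 13 kΩ.
Base-emitter loop: V_Th = I_B·R_Th + V_BE + (β+1)I_B·R_E, so I_B = (2.87 − 0.7) / (13 + 51×0.39) = 0.0659 mA.
I_C = β·I_B = 50×0.0659 = 3.29 mA, and I_E = (β+1)I_B = 3.36 mA.
V_CE = V_CC − I_C·R_C − I_E·R_E = 22 − 3.29×5.6 − 3.36×0.39 = 2.24 V.
V_CE = 2.24 V > 0.2 V confirms active-region operation.

I_C ≈ 3.3 mA, V_CE ≈ 2.2 V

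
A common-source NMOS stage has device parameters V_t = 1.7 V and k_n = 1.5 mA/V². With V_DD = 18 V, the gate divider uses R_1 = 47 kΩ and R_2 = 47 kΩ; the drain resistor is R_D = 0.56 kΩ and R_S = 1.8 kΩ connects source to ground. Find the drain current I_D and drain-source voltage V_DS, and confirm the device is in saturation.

I_D ≈ 3 mA, V_DS ≈ 11 V

V_G = V_DD·R_2/(R_1+R_2) = 18×47/94 = 9 V.
Assume saturation: I_D = (k_n/2)(V_GS − V_t)² with V_GS = V_G − I_D·R_S = 9 − 1.8·I_D.
Substituting gives 2.43·I_D² − 20.7·I_D + 40 = 0, with roots I_D = 2.95 or 5.57 mA.
The root I_D = 5.57 mA gives V_GS = -1.03 V ≤ V_t, so take I_D = 2.95 mA.
Then V_GS = 3.68 V and V_DS = V_DD − I_D(R_D+R_S) = 18 − 2.95×2.36 = 11 V.
Saturation requires V_DS ≥ V_GS − V_t = 1.98 V; 11 ≥ 1.98 ✓.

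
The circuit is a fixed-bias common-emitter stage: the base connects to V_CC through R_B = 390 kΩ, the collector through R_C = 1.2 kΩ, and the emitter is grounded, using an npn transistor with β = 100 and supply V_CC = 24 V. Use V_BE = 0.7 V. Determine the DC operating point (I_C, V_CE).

Base loop: V_CC = I_B·R_B + V_BE, so I_B = (24 − 0.7)/390 kΩ = 0.0597 mA.
In the active region I_C = β·I_B = 100 × 0.0597 = 5.97 mA.
Collector loop: V_CE = V_CC − I_C·R_C = 24 − 5.97×1.2 = 16.8 V.
Since V_CE = 16.8 V > V_CE(sat) ≈ 0.2 V, the transistor is in the active region as assumed.

I_C ≈ 6 mA, V_CE ≈ 17 V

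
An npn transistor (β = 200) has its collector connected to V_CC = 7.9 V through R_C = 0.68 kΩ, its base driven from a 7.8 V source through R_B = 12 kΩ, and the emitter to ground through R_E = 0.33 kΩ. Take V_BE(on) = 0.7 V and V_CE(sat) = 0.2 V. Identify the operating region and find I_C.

saturation; I_C ≈ 7.5 mA

Assume active: I_B = (7.8 − 0.7)/(12 + 201×0.33) = 0.0906 mA, I_C = β·I_B = 18.1 mA.
Then V_CE = 7.9 − 18.1×0.68 − 18.2×0.33 = -10.4 V < 0.2 V — the active assumption fails.
Re-solve with V_CE = 0.2 V. KCL at the emitter: V_E/R_E = (V_BB−0.7−V_E)/R_B + (V_CC−0.2−V_E)/R_C, giving V_E = 2.6 V.
I_C = (V_CC − 0.2 − V_E)/R_C = (7.7 − 2.6)/0.68 = 7.5 mA.
Check: I_B = (7.1 − 2.6)/12 = 0.375 mA, and β·I_B = 75 mA > I_C, confirming saturation.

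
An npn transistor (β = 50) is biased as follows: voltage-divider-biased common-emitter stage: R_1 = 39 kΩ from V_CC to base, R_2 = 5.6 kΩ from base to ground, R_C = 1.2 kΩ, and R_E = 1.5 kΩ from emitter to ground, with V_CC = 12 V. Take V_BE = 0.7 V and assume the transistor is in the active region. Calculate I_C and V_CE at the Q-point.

I_C ≈ 0.5 mA, V_CE ≈ 11 V

Thevenize the base divider: V_Th = V_CC·R_2/(R_1+R_2) = 12×5.6/44.6 = 1.51 V, R_Th = R_1‖R_2 = 4.9 kΩ.
Base-emitter loop: V_Th = I_B·R_Th + V_BE + (β+1)I_B·R_E, so I_B = (1.51 − 0.7) / (4.9 + 51×1.5) = 0.00991 mA.
I_C = β·I_B = 50×0.00991 = 0.496 mA, and I_E = (β+1)I_B = 0.505 mA.
V_CE = V_CC − I_C·R_C − I_E·R_E = 12 − 0.496×1.2 − 0.505×1.5 = 10.6 V.
V_CE = 10.6 V > 0.2 V confirms active-region operation.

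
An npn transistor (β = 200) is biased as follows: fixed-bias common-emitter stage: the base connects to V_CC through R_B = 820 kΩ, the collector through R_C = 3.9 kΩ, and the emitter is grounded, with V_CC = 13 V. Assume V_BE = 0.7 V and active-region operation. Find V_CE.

V_CE ≈ 1.3 V

Base loop: V_CC = I_B·R_B + V_BE, so I_B = (13 − 0.7)/820 kΩ = 0.015 mA.
In the active region I_C = β·I_B = 200 × 0.015 = 3 mA.
Collector loop: V_CE = V_CC − I_C·R_C = 13 − 3×3.9 = 1.3 V.
Since V_CE = 1.3 V > V_CE(sat) ≈ 0.2 V, the transistor is in the active region as assumed.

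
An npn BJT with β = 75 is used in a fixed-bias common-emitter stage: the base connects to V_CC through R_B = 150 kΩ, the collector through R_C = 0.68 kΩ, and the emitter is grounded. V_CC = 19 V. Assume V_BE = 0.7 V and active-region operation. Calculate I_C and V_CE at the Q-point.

I_C ≈ 9.2 mA, V_CE ≈ 13 V

Base loop: V_CC = I_B·R_B + V_BE, so I_B = (19 − 0.7)/150 kΩ = 0.122 mA.
In the active region I_C = β·I_B = 75 × 0.122 = 9.15 mA.
Collector loop: V_CE = V_CC − I_C·R_C = 19 − 9.15×0.68 = 12.8 V.
Since V_CE = 12.8 V > V_CE(sat) ≈ 0.2 V, the transistor is in the active region as assumed.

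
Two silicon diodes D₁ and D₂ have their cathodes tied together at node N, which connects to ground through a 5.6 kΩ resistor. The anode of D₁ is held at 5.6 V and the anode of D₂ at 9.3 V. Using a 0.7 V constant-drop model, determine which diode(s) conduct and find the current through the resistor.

Only D₂ conducts; I_R ≈ 1.5 mA

Assume both conduct. Then node N would need to be at both 5.6−0.7 = 4.9 V and 9.3−0.7 = 8.6 V, which is impossible.
Assume only D₂ conducts: V_N = 9.3 − 0.7 = 8.6 V, so I_R = 8.6/5.6 = 1.54 mA.
Check D₁: its anode-to-cathode voltage is 5.6 − 8.6 = -3 V < 0.7 V, so it is off. The assumption is consistent.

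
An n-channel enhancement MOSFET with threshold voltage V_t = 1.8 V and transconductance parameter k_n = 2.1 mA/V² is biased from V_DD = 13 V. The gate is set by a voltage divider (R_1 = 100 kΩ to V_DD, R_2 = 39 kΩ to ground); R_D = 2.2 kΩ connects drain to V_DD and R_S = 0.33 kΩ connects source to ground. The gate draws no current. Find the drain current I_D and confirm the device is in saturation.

V_G = V_DD·R_2/(R_1+R_2) = 13×39/139 = 3.65 V.
Assume saturation: I_D = (k_n/2)(V_GS − V_t)² with V_GS = V_G − I_D·R_S = 3.65 − 0.33·I_D.
Substituting gives 0.114·I_D² − 2.28·I_D + 3.58 = 0, with roots I_D = 1.72 or 18.2 mA.
The root I_D = 18.2 mA gives V_GS = -2.37 V ≤ V_t, so take I_D = 1.72 mA.
Then V_GS = 3.08 V and V_DS = V_DD − I_D(R_D+R_S) = 13 − 1.72×2.53 = 8.65 V.
Saturation requires V_DS ≥ V_GS − V_t = 1.28 V; 8.65 ≥ 1.28 ✓.

I_D ≈ 1.7 mA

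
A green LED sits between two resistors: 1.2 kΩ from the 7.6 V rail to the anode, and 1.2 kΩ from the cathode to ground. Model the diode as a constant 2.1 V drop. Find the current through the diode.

I ≈ 2.3 mA

The two resistors are in series with the diode, so KVL gives 7.6 = I·1.2 + 2.1 + I·1.2.
I = (7.6 − 2.1) / (1.2 + 1.2) kΩ = 5.5 / 2.4 = 2.29 mA.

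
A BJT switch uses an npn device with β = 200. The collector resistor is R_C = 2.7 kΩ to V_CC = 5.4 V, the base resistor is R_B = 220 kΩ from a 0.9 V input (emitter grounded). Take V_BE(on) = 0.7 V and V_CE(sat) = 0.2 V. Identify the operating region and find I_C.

Assume active. Base-emitter loop: I_B = (V_BB − V_BE)/R_B = (0.9 − 0.7)/220 = 0.000909 mA.
I_C = β·I_B = 200×0.000909 = 0.182 mA.
V_CE = V_CC − I_C·R_C = 5.4 − 0.182×2.7 = 4.91 V > V_CE(sat), so the active-region assumption holds.

active; I_C ≈ 0.18 mA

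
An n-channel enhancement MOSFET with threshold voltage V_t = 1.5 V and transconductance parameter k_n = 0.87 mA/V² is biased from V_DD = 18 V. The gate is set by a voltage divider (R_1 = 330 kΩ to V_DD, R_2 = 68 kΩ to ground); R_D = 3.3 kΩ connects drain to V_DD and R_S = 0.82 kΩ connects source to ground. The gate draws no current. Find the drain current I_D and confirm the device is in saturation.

V_G = V_DD·R_2/(R_1+R_2) = 18×68/398 = 3.08 V.
Assume saturation: I_D = (k_n/2)(V_GS − V_t)² with V_GS = V_G − I_D·R_S = 3.08 − 0.82·I_D.
Substituting gives 0.292·I_D² − 2.12·I_D + 1.08 = 0, with roots I_D = 0.55 or 6.71 mA.
The root I_D = 6.71 mA gives V_GS = -2.43 V ≤ V_t, so take I_D = 0.55 mA.
Then V_GS = 2.62 V and V_DS = V_DD − I_D(R_D+R_S) = 18 − 0.55×4.12 = 15.7 V.
Saturation requires V_DS ≥ V_GS − V_t = 1.12 V; 15.7 ≥ 1.12 ✓.

I_D ≈ 0.55 mA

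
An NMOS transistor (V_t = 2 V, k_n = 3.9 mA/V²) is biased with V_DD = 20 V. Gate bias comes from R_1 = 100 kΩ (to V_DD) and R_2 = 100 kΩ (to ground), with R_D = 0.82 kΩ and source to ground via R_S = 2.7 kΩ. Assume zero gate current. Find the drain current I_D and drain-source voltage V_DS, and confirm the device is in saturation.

V_G = V_DD·R_2/(R_1+R_2) = 20×100/200 = 10 V.
Assume saturation: I_D = (k_n/2)(V_GS − V_t)² with V_GS = V_G − I_D·R_S = 10 − 2.7·I_D.
Substituting gives 14.2·I_D² − 85.2·I_D + 125 = 0, with roots I_D = 2.54 or 3.46 mA.
The root I_D = 3.46 mA gives V_GS = 0.669 V ≤ V_t, so take I_D = 2.54 mA.
Then V_GS = 3.14 V and V_DS = V_DD − I_D(R_D+R_S) = 20 − 2.54×3.52 = 11.1 V.
Saturation requires V_DS ≥ V_GS − V_t = 1.14 V; 11.1 ≥ 1.14 ✓.

I_D ≈ 2.5 mA, V_DS ≈ 11 V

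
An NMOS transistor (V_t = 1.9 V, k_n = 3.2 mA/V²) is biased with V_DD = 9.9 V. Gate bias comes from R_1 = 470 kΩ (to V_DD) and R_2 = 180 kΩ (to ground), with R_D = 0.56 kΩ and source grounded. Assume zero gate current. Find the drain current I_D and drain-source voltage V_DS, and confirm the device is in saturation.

I_D ≈ 1.1 mA, V_DS ≈ 9.3 V

V_G = V_DD·R_2/(R_1+R_2) = 9.9×180/650 = 2.74 V. With the source grounded, V_GS = V_G = 2.74 V.
Assume saturation: I_D = (k_n/2)(V_GS − V_t)² = (3.2/2)×(2.74 − 1.9)² = 1.6×0.842² = 1.13 mA.
V_DS = V_DD − I_D·R_D = 9.9 − 1.13×0.56 = 9.27 V.
Saturation requires V_DS ≥ V_GS − V_t = 0.842 V; 9.27 ≥ 0.842 ✓.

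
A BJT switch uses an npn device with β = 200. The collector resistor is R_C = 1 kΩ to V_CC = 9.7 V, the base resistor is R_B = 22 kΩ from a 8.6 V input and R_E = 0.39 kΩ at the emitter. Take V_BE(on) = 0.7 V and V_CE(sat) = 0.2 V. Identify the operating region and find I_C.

saturation; I_C ≈ 6.8 mA

Assume active: I_B = (8.6 − 0.7)/(22 + 201×0.39) = 0.0787 mA, I_C = β·I_B = 15.7 mA.
Then V_CE = 9.7 − 15.7×1 − 15.8×0.39 = -12.2 V < 0.2 V — the active assumption fails.
Re-solve with V_CE = 0.2 V. KCL at the emitter: V_E/R_E = (V_BB−0.7−V_E)/R_B + (V_CC−0.2−V_E)/R_C, giving V_E = 2.73 V.
I_C = (V_CC − 0.2 − V_E)/R_C = (9.5 − 2.73)/1 = 6.77 mA.
Check: I_B = (7.9 − 2.73)/22 = 0.235 mA, and β·I_B = 47 mA > I_C, confirming saturation.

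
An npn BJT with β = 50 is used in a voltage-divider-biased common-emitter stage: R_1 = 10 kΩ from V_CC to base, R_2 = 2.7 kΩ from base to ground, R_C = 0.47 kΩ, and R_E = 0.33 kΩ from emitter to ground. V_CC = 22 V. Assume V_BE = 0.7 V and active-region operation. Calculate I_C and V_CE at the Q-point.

I_C ≈ 10 mA, V_CE ≈ 14 V

Thevenize the base divider: V_Th = V_CC·R_2/(R_1+R_2) = 22×2.7/12.7 = 4.68 V, R_Th = R_1‖R_2 = 2.13 kΩ.
Base-emitter loop: V_Th = I_B·R_Th + V_BE + (β+1)I_B·R_E, so I_B = (4.68 − 0.7) / (2.13 + 51×0.33) = 0.21 mA.
I_C = β·I_B = 50×0.21 = 10.5 mA, and I_E = (β+1)I_B = 10.7 mA.
V_CE = V_CC − I_C·R_C − I_E·R_E = 22 − 10.5×0.47 − 10.7×0.33 = 13.5 V.
V_CE = 13.5 V > 0.2 V confirms active-region operation.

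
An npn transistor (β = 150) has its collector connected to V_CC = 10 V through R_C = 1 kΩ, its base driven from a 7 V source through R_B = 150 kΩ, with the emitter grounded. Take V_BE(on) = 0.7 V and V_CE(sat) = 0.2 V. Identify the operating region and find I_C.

active; I_C ≈ 6.3 mA

Assume active. Base-emitter loop: I_B = (V_BB − V_BE)/R_B = (7 − 0.7)/150 = 0.042 mA.
I_C = β·I_B = 150×0.042 = 6.3 mA.
V_CE = V_CC − I_C·R_C = 10 − 6.3×1 = 3.7 V > V_CE(sat), so the active-region assumption holds.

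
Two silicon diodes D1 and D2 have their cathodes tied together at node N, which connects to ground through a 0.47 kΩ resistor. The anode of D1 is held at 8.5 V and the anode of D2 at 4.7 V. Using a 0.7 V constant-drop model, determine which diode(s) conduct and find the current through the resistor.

Assume both conduct. Then node N would need to be at both 8.5−0.7 = 7.8 V and 4.7−0.7 = 4 V, which is impossible.
Assume only D1 conducts: V_N = 8.5 − 0.7 = 7.8 V, so I_R = 7.8/0.47 = 16.6 mA.
Check D2: its anode-to-cathode voltage is 4.7 − 7.8 = -3.1 V < 0.7 V, so it is off. The assumption is consistent.

Only D1 conducts; I_R ≈ 17 mA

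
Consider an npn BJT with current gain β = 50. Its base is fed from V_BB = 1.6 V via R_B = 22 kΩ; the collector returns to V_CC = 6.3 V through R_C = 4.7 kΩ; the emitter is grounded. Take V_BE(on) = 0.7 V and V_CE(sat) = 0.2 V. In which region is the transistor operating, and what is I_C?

Assume active: I_B = (1.6 − 0.7)/22 = 0.0409 mA, giving I_C = β·I_B = 2.05 mA.
But then V_CE = 6.3 − 2.05×4.7 = -3.31 V < V_CE(sat) = 0.2 V — impossible in the active region.
So the transistor is saturated. With V_CE = 0.2 V, I_C = (V_CC − 0.2)/R_C = 6.1/4.7 = 1.3 mA.
Check: β·I_B = 2.05 mA > I_C = 1.3 mA, confirming saturation.

saturation; I_C ≈ 1.3 mA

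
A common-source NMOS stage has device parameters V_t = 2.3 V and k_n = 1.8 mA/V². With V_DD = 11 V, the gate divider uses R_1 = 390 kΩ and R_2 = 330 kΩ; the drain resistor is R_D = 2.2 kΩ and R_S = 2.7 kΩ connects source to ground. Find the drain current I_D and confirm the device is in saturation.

I_D ≈ 0.69 mA

V_G = V_DD·R_2/(R_1+R_2) = 11×330/720 = 5.04 V.
Assume saturation: I_D = (k_n/2)(V_GS − V_t)² with V_GS = V_G − I_D·R_S = 5.04 − 2.7·I_D.
Substituting gives 6.56·I_D² − 14.3·I_D + 6.77 = 0, with roots I_D = 0.691 or 1.49 mA.
The root I_D = 1.49 mA gives V_GS = 1.01 V ≤ V_t, so take I_D = 0.691 mA.
Then V_GS = 3.18 V and V_DS = V_DD − I_D(R_D+R_S) = 11 − 0.691×4.9 = 7.61 V.
Saturation requires V_DS ≥ V_GS − V_t = 0.876 V; 7.61 ≥ 0.876 ✓.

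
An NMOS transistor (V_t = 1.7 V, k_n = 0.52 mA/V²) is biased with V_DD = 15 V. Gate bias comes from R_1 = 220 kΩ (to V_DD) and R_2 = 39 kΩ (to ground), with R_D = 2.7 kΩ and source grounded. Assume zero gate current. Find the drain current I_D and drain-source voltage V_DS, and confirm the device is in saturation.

V_G = V_DD·R_2/(R_1+R_2) = 15×39/259 = 2.26 V. With the source grounded, V_GS = V_G = 2.26 V.
Assume saturation: I_D = (k_n/2)(V_GS − V_t)² = (0.52/2)×(2.26 − 1.7)² = 0.26×0.559² = 0.0812 mA.
V_DS = V_DD − I_D·R_D = 15 − 0.0812×2.7 = 14.8 V.
Saturation requires V_DS ≥ V_GS − V_t = 0.559 V; 14.8 ≥ 0.559 ✓.

I_D ≈ 0.081 mA, V_DS ≈ 15 V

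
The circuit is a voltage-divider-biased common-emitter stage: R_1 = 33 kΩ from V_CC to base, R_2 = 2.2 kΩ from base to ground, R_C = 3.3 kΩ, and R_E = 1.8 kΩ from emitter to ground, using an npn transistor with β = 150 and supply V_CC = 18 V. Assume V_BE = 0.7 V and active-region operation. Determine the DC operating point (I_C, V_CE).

Thevenize the base divider: V_Th = V_CC·R_2/(R_1+R_2) = 18×2.2/35.2 = 1.12 V, R_Th = R_1‖R_2 = 2.06 kΩ.
Base-emitter loop: V_Th = I_B·R_Th + V_BE + (β+1)I_B·R_E, so I_B = (1.12 − 0.7) / (2.06 + 151×1.8) = 0.00155 mA.
I_C = β·I_B = 150×0.00155 = 0.233 mA, and I_E = (β+1)I_B = 0.234 mA.
V_CE = V_CC − I_C·R_C − I_E·R_E = 18 − 0.233×3.3 − 0.234×1.8 = 16.8 V.
V_CE = 16.8 V > 0.2 V confirms active-region operation.

I_C ≈ 0.23 mA, V_CE ≈ 17 V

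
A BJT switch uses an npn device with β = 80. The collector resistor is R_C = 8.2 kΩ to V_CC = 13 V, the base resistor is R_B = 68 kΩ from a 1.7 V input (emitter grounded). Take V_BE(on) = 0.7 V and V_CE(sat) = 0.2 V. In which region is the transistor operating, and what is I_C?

Assume active. Base-emitter loop: I_B = (V_BB − V_BE)/R_B = (1.7 − 0.7)/68 = 0.0147 mA.
I_C = β·I_B = 80×0.0147 = 1.18 mA.
V_CE = V_CC − I_C·R_C = 13 − 1.18×8.2 = 3.35 V > V_CE(sat), so the active-region assumption holds.

active; I_C ≈ 1.2 mA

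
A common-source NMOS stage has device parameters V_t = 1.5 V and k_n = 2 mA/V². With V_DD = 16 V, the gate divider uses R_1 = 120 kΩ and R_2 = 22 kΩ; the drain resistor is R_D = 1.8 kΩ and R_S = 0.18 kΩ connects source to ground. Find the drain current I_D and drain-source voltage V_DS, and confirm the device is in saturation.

I_D ≈ 0.72 mA, V_DS ≈ 15 V

V_G = V_DD·R_2/(R_1+R_2) = 16×22/142 = 2.48 V.
Assume saturation: I_D = (k_n/2)(V_GS − V_t)² with V_GS = V_G − I_D·R_S = 2.48 − 0.18·I_D.
Substituting gives 0.0324·I_D² − 1.35·I_D + 0.958 = 0, with roots I_D = 0.721 or 41 mA.
The root I_D = 41 mA gives V_GS = -4.9 V ≤ V_t, so take I_D = 0.721 mA.
Then V_GS = 2.35 V and V_DS = V_DD − I_D(R_D+R_S) = 16 − 0.721×1.98 = 14.6 V.
Saturation requires V_DS ≥ V_GS − V_t = 0.849 V; 14.6 ≥ 0.849 ✓.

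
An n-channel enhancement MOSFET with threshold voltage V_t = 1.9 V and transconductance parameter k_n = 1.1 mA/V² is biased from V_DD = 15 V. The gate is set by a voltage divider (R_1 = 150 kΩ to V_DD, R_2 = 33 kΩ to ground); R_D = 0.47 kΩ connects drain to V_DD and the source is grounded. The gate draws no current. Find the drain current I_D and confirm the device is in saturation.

I_D ≈ 0.36 mA

V_G = V_DD·R_2/(R_1+R_2) = 15×33/183 = 2.7 V. With the source grounded, V_GS = V_G = 2.7 V.
Assume saturation: I_D = (k_n/2)(V_GS − V_t)² = (1.1/2)×(2.7 − 1.9)² = 0.55×0.805² = 0.356 mA.
V_DS = V_DD − I_D·R_D = 15 − 0.356×0.47 = 14.8 V.
Saturation requires V_DS ≥ V_GS − V_t = 0.805 V; 14.8 ≥ 0.805 ✓.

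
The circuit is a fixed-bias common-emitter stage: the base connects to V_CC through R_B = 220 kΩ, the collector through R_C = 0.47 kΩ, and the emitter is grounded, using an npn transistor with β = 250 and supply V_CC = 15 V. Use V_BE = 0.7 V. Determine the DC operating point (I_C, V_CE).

Base loop: V_CC = I_B·R_B + V_BE, so I_B = (15 − 0.7)/220 kΩ = 0.065 mA.
In the active region I_C = β·I_B = 250 × 0.065 = 16.2 mA.
Collector loop: V_CE = V_CC − I_C·R_C = 15 − 16.2×0.47 = 7.36 V.
Since V_CE = 7.36 V > V_CE(sat) ≈ 0.2 V, the transistor is in the active region as assumed.

I_C ≈ 16 mA, V_CE ≈ 7.4 V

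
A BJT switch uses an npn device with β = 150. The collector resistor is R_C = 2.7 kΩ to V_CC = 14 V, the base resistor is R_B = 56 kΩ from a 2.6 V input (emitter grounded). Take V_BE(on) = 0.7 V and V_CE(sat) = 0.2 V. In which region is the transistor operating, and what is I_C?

active; I_C ≈ 5.1 mA

Assume active. Base-emitter loop: I_B = (V_BB − V_BE)/R_B = (2.6 − 0.7)/56 = 0.0339 mA.
I_C = β·I_B = 150×0.0339 = 5.09 mA.
V_CE = V_CC − I_C·R_C = 14 − 5.09×2.7 = 0.259 V > V_CE(sat), so the active-region assumption holds.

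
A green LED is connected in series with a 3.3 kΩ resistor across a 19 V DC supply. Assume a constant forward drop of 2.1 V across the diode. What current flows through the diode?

I ≈ 5.1 mA

KVL around the loop: 19 = V_D + I·R = 2.1 + I × 3.3 kΩ.
So I = (19 − 2.1) / 3.3 kΩ = 16.9 / 3.3 = 5.12 mA.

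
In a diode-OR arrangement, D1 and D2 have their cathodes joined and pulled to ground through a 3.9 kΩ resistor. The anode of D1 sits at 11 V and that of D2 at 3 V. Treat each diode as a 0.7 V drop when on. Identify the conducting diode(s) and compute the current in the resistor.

Only D1 conducts; I_R ≈ 2.6 mA

Assume both conduct. Then node N would need to be at both 11−0.7 = 10.3 V and 3−0.7 = 2.3 V, which is impossible.
Assume only D1 conducts: V_N = 11 − 0.7 = 10.3 V, so I_R = 10.3/3.9 = 2.64 mA.
Check D2: its anode-to-cathode voltage is 3 − 10.3 = -7.3 V < 0.7 V, so it is off. The assumption is consistent.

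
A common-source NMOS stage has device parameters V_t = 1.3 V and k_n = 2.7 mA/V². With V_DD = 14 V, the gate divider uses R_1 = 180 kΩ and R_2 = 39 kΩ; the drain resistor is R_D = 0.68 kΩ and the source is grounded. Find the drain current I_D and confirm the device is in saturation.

I_D ≈ 1.9 mA

V_G = V_DD·R_2/(R_1+R_2) = 14×39/219 = 2.49 V. With the source grounded, V_GS = V_G = 2.49 V.
Assume saturation: I_D = (k_n/2)(V_GS − V_t)² = (2.7/2)×(2.49 − 1.3)² = 1.35×1.19² = 1.92 mA.
V_DS = V_DD − I_D·R_D = 14 − 1.92×0.68 = 12.7 V.
Saturation requires V_DS ≥ V_GS − V_t = 1.19 V; 12.7 ≥ 1.19 ✓.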